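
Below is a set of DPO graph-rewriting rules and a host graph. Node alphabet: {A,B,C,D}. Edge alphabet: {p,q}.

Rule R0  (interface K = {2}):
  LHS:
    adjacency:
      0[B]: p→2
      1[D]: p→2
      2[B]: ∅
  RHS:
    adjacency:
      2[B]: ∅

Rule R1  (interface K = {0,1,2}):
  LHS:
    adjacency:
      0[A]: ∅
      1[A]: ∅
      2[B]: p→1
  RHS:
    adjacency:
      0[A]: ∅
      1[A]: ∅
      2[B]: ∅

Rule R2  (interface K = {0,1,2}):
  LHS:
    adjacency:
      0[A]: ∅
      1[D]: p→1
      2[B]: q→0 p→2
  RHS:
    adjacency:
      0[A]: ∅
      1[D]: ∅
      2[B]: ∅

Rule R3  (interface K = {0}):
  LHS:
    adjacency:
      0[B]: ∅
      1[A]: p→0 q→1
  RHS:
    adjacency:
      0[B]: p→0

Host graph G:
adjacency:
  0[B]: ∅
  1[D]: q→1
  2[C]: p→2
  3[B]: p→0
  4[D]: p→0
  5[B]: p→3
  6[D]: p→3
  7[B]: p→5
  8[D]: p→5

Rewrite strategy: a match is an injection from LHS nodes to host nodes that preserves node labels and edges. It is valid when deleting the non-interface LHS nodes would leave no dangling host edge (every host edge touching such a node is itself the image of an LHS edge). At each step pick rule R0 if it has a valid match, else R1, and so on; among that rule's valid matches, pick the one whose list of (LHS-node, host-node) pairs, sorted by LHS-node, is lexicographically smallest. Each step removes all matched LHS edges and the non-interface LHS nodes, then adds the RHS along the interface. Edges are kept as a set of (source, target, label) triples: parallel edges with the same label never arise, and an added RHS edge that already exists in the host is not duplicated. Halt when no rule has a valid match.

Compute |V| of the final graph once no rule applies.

start.  V:9 E:8  edges: 1-q->1 2-p->2 3-p->0 4-p->0 5-p->3 6-p->3 7-p->5 8-p->5
1. fire R0 via {0↦7, 1↦8, 2↦5}  →  V:7 E:6  edges: 1-q->1 2-p->2 3-p->0 4-p->0 5-p->3 6-p->3
2. fire R0 via {0↦5, 1↦6, 2↦3}  →  V:5 E:4  edges: 1-q->1 2-p->2 3-p->0 4-p->0
3. fire R0 via {0↦3, 1↦4, 2↦0}  →  V:3 E:2  edges: 1-q->1 2-p->2
normal form: no rule applies after step 3
NF nodes: {0:B, 1:D, 2:C}

Answer: 3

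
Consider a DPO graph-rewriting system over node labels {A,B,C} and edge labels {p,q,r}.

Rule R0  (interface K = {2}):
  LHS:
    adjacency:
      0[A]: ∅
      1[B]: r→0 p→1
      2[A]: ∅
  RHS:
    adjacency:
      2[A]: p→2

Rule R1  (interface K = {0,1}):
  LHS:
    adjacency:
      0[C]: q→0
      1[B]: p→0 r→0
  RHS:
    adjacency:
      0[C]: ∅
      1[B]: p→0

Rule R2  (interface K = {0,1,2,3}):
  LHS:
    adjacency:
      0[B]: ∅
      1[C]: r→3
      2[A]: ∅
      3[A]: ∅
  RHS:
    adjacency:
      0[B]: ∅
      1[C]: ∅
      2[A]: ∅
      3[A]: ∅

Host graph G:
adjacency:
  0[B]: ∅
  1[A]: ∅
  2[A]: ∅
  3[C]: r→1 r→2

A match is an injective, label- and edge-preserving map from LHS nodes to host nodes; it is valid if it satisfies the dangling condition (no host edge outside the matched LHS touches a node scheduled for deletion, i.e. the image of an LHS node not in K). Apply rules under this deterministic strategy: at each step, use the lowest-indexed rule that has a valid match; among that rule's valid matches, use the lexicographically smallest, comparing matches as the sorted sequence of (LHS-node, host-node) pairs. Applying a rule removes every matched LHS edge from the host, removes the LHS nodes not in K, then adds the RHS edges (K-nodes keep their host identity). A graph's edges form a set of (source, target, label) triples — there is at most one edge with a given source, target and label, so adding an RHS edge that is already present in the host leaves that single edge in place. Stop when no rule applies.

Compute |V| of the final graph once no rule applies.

Answer: 4

Derivation:
initial: |V|=4 |E|=2  E = 3-r->1 3-r->2
step 1: apply R2 at {0↦0, 1↦3, 2↦1, 3↦2}  → |V|=4 |E|=1  E = 3-r->1
step 2: apply R2 at {0↦0, 1↦3, 2↦2, 3↦1}  → |V|=4 |E|=0  E = ∅
normal form: no rule applies after step 2
NF nodes: {0:B, 1:A, 2:A, 3:C}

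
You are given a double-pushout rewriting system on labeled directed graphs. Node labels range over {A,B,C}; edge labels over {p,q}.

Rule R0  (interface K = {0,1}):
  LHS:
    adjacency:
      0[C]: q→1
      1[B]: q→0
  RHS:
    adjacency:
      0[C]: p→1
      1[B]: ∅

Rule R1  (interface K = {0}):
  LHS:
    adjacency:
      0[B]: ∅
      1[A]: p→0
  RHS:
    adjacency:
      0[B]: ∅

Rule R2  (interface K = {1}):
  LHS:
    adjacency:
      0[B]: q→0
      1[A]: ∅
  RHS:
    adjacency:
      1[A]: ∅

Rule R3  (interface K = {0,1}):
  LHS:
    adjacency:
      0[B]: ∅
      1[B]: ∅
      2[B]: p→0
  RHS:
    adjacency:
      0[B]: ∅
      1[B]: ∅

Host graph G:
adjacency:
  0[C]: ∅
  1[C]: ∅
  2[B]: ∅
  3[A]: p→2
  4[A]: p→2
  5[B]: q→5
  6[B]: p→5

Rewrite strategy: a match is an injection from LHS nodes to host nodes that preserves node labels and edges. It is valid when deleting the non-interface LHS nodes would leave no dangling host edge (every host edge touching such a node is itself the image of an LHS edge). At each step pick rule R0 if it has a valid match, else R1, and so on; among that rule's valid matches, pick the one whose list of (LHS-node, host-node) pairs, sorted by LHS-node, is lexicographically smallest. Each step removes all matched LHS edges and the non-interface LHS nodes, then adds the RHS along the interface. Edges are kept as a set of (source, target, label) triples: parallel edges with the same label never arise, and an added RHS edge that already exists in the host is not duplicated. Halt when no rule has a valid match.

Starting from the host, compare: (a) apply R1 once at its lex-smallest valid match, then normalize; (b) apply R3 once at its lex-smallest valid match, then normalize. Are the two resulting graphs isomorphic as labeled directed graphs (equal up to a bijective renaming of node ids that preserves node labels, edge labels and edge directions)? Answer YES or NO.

branch R1-first: apply at {0↦2, 1↦3} → |E|=3, then 2 more step(s) → NF |V|=4 |E|=1 V={0:C, 1:C, 2:B, 5:B} E=5-q->5
branch R3-first: apply at {0↦5, 1↦2, 2↦6} → |E|=3, then 2 more step(s) → NF |V|=4 |E|=1 V={0:C, 1:C, 2:B, 5:B} E=5-q->5
graphs isomorphic (equal up to label-preserving node renaming)

Answer: YES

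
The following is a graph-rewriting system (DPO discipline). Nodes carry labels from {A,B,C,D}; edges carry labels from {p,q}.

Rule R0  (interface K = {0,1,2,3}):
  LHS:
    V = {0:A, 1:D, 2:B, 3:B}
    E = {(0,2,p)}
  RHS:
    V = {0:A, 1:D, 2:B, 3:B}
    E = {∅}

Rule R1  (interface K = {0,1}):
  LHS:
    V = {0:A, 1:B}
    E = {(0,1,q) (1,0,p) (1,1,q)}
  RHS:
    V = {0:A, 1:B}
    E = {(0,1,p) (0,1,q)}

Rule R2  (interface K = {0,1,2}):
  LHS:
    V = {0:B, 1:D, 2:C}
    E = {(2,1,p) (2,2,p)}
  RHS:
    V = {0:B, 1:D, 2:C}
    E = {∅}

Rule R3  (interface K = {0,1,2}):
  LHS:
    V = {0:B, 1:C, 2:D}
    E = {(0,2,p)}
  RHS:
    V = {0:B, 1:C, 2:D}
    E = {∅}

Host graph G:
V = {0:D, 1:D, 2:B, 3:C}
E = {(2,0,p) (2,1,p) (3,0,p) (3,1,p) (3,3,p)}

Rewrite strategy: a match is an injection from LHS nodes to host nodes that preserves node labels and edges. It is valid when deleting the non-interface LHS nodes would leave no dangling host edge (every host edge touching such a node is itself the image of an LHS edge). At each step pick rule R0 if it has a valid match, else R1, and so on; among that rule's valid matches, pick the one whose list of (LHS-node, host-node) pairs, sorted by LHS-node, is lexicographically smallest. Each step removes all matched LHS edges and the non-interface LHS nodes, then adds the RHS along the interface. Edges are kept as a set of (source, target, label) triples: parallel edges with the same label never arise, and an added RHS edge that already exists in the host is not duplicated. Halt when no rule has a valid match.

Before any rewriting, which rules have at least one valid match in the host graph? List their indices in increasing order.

R0: no valid match — LHS pattern not found
R1: no valid match — LHS pattern not found
R2: 2 valid matches — {0↦2, 1↦0, 2↦3}, {0↦2, 1↦1, 2↦3}
R3: 2 valid matches — {0↦2, 1↦3, 2↦0}, {0↦2, 1↦3, 2↦1}

Answer: [R2,R3]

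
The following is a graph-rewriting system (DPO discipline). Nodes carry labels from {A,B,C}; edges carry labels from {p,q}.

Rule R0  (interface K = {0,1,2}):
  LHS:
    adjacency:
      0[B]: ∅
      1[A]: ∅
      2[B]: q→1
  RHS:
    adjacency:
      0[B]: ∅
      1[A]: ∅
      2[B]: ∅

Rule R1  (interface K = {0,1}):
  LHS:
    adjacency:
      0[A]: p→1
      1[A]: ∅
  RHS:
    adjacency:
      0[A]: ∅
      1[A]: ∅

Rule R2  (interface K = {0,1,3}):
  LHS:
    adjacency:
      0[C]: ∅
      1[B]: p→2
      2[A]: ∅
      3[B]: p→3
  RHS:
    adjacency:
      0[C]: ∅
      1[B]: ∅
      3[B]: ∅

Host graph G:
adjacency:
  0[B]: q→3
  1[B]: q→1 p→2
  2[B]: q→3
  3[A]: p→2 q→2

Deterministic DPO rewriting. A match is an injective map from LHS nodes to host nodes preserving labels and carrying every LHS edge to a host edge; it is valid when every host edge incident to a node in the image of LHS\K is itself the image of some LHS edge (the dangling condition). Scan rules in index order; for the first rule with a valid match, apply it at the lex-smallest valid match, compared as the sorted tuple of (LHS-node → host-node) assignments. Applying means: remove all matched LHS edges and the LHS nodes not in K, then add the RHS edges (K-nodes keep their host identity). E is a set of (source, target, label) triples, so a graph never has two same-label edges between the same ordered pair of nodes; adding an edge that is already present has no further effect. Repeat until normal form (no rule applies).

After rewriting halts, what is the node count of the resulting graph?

Answer: 4

Derivation:
start.  V:4 E:6  edges: 0-q->3 1-q->1 1-p->2 2-q->3 3-p->2 3-q->2
1. fire R0 via {0↦0, 1↦3, 2↦2}  →  V:4 E:5  edges: 0-q->3 1-q->1 1-p->2 3-p->2 3-q->2
2. fire R0 via {0↦1, 1↦3, 2↦0}  →  V:4 E:4  edges: 1-q->1 1-p->2 3-p->2 3-q->2
normal form: no rule applies after step 2
NF nodes: {0:B, 1:B, 2:B, 3:A}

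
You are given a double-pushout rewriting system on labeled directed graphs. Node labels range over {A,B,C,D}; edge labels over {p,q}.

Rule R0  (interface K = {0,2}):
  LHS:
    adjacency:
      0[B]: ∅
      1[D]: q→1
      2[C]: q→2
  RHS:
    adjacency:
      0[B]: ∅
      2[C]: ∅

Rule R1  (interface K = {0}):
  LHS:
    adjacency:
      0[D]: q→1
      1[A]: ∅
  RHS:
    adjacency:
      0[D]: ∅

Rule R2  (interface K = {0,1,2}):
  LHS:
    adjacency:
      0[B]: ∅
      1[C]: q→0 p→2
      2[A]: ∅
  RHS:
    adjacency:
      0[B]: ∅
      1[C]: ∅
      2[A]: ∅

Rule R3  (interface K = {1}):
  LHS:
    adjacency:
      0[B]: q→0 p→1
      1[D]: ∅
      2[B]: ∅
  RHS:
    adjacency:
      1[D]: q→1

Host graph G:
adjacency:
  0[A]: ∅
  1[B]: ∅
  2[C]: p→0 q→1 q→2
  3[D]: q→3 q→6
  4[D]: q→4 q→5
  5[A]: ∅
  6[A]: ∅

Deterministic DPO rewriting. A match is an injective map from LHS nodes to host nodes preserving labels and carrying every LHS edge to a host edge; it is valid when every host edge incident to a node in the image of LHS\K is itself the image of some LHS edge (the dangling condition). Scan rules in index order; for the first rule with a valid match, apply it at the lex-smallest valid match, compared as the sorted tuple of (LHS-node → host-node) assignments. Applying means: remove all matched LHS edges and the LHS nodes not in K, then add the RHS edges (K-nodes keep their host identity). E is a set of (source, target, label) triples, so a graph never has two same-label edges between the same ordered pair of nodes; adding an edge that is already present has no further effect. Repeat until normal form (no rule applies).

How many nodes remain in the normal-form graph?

initial: |V|=7 |E|=7  E = 2-p->0 2-q->1 2-q->2 3-q->3 3-q->6 4-q->4 4-q->5
step 1: apply R1 at {0↦3, 1↦6}  → |V|=6 |E|=6  E = 2-p->0 2-q->1 2-q->2 3-q->3 4-q->4 4-q->5
step 2: apply R0 at {0↦1, 1↦3, 2↦2}  → |V|=5 |E|=4  E = 2-p->0 2-q->1 4-q->4 4-q->5
step 3: apply R1 at {0↦4, 1↦5}  → |V|=4 |E|=3  E = 2-p->0 2-q->1 4-q->4
step 4: apply R2 at {0↦1, 1↦2, 2↦0}  → |V|=4 |E|=1  E = 4-q->4
normal form: no rule applies after step 4
NF nodes: {0:A, 1:B, 2:C, 4:D}

Answer: 4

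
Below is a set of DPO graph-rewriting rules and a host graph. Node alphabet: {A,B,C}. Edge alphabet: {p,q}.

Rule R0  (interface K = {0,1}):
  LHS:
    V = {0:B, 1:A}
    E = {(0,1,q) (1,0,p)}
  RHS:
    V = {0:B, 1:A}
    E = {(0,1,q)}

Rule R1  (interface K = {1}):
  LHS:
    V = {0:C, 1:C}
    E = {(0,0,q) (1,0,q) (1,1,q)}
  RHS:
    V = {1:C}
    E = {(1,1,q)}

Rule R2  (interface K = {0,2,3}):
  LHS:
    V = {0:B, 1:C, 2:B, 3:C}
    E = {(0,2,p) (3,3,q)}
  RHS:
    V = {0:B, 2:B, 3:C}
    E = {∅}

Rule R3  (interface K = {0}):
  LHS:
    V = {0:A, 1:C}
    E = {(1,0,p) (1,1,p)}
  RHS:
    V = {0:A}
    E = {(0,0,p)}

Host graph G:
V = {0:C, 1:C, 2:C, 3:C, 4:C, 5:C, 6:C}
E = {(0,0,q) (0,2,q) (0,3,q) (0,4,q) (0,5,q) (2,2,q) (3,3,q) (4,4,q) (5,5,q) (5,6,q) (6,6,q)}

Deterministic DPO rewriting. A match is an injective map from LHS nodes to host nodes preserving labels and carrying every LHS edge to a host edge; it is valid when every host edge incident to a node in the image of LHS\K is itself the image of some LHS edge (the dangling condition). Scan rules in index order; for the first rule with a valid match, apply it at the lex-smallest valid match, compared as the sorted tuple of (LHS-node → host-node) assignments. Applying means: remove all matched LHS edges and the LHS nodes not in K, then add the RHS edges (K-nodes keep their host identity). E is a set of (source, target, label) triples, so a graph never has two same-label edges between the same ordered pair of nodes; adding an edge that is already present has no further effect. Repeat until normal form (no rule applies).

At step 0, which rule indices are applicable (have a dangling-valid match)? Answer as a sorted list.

R0: no valid match — LHS pattern not found
R1: 4 valid matches — {0↦2, 1↦0}, {0↦3, 1↦0}, {0↦4, 1↦0} (+1 more)
R2: no valid match — LHS pattern not found
R3: no valid match — LHS pattern not found

Answer: [R1]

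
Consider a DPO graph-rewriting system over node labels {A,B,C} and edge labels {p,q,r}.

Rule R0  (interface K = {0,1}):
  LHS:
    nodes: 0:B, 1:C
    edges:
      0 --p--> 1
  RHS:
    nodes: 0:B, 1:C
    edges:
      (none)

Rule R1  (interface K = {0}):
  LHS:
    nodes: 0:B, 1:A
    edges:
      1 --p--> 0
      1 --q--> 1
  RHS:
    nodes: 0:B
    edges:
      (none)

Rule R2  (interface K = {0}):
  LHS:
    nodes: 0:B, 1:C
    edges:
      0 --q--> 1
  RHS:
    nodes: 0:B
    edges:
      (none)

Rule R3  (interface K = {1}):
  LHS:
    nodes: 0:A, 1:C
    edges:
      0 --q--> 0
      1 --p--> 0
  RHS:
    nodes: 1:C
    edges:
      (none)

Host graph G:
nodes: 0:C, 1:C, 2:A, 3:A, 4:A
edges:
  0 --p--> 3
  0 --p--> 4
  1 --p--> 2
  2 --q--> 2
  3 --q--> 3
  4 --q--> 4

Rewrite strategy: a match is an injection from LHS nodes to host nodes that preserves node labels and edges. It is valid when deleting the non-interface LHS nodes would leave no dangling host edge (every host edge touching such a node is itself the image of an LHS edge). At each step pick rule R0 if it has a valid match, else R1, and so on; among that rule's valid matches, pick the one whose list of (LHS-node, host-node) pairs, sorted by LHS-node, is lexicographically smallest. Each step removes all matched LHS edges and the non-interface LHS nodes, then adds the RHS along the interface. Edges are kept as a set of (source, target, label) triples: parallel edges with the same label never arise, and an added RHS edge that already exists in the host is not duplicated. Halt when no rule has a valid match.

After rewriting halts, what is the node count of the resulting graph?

start.  V:5 E:6  edges: 0-p->3 0-p->4 1-p->2 2-q->2 3-q->3 4-q->4
1. fire R3 via {0↦2, 1↦1}  →  V:4 E:4  edges: 0-p->3 0-p->4 3-q->3 4-q->4
2. fire R3 via {0↦3, 1↦0}  →  V:3 E:2  edges: 0-p->4 4-q->4
3. fire R3 via {0↦4, 1↦0}  →  V:2 E:0  edges: ∅
final graph: no rule applies after step 3
NF nodes: {0:C, 1:C}

Answer: 2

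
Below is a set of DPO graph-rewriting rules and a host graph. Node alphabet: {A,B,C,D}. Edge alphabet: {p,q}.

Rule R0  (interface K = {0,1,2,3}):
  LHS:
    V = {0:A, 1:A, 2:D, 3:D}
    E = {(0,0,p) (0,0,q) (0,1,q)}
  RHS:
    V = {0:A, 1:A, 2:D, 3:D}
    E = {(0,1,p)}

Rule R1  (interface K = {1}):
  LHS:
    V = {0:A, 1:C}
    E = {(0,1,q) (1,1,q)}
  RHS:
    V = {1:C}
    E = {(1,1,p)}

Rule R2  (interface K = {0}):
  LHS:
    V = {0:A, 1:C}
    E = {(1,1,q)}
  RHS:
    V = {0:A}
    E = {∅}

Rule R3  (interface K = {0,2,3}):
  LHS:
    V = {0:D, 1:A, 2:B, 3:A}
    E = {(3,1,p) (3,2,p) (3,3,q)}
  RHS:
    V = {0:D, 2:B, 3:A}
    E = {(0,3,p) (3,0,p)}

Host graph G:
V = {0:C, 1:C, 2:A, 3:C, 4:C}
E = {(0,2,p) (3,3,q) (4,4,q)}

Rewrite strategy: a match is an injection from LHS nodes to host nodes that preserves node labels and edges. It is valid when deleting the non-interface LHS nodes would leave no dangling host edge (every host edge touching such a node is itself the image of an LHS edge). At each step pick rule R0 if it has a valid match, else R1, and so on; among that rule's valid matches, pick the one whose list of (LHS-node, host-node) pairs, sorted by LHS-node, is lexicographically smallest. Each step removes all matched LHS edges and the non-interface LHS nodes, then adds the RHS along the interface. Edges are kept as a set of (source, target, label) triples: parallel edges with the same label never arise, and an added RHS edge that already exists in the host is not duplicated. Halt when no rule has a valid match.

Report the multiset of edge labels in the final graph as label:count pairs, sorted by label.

Answer: p:1

Rewrite trace:
[0] host  ⇒  5 nodes, 3 edges  {0-p->2 3-q->3 4-q->4}
[1] R2 @ {0↦2, 1↦3}  ⇒  4 nodes, 2 edges  {0-p->2 4-q->4}
[2] R2 @ {0↦2, 1↦4}  ⇒  3 nodes, 1 edges  {0-p->2}
normal form: no rule applies after step 2
NF edges: [(0, 2, 'p')]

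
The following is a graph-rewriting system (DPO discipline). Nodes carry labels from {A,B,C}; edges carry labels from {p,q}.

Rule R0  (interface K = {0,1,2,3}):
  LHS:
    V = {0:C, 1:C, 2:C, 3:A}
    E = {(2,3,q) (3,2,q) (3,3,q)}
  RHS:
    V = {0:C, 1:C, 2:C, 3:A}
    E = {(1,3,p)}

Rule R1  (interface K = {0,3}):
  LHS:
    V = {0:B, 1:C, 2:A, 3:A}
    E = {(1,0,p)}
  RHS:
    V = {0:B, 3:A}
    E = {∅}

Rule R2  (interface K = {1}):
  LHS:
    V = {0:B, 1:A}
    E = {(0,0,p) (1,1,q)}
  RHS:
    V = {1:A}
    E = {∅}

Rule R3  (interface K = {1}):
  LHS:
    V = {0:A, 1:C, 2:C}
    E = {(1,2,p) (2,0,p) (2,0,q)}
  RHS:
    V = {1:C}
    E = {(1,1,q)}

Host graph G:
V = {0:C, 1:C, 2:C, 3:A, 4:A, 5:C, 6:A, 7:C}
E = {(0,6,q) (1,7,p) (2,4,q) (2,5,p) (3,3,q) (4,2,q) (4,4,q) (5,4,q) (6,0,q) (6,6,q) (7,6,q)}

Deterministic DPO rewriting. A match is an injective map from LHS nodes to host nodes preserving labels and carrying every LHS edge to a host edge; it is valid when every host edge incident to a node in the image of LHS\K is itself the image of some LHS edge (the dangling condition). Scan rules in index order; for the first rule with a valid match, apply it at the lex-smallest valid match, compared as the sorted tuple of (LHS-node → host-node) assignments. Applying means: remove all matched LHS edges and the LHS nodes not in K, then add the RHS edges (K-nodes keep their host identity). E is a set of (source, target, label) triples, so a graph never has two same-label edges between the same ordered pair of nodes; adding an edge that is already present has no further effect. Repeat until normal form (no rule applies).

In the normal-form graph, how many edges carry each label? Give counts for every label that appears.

initial: |V|=8 |E|=11  E = 0-q->6 1-p->7 2-q->4 2-p->5 3-q->3 4-q->2 4-q->4 5-q->4 6-q->0 6-q->6 7-q->6
step 1: apply R0 at {0↦0, 1↦1, 2↦2, 3↦4}  → |V|=8 |E|=9  E = 0-q->6 1-p->4 1-p->7 2-p->5 3-q->3 5-q->4 6-q->0 6-q->6 7-q->6
step 2: apply R0 at {0↦1, 1↦2, 2↦0, 3↦6}  → |V|=8 |E|=7  E = 1-p->4 1-p->7 2-p->5 2-p->6 3-q->3 5-q->4 7-q->6
normal form: no rule applies after step 2
NF edges: [(1, 4, 'p'), (1, 7, 'p'), (2, 5, 'p'), (2, 6, 'p'), (3, 3, 'q'), (5, 4, 'q'), (7, 6, 'q')]

Answer: p:4 q:3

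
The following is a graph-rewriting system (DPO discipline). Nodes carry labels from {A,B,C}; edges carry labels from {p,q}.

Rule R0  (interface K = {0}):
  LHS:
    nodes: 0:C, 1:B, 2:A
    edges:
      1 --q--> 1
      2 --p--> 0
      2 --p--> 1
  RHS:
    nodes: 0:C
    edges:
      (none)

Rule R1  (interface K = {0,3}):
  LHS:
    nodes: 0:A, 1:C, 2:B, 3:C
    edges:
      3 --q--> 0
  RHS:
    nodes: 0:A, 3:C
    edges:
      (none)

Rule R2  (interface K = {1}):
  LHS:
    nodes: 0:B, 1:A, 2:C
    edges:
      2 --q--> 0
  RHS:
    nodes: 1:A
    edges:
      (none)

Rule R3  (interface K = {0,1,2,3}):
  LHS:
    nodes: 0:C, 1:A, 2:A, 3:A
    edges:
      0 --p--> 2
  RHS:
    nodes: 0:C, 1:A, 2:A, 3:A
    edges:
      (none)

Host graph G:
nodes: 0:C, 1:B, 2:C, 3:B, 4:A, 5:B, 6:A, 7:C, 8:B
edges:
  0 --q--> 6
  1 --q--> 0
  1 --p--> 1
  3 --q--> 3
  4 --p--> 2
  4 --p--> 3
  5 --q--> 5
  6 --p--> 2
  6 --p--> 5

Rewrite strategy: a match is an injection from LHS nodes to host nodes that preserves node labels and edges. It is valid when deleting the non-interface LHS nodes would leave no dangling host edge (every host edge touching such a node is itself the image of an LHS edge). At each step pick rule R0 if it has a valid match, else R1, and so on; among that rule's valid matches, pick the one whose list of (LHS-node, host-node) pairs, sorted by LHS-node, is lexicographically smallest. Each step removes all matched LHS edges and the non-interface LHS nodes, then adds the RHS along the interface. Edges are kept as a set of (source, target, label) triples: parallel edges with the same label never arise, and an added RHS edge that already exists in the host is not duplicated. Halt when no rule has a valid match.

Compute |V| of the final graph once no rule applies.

Answer: 3

Steps:
start.  V:9 E:9  edges: 0-q->6 1-q->0 1-p->1 3-q->3 4-p->2 4-p->3 5-q->5 6-p->2 6-p->5
1. fire R0 via {0↦2, 1↦3, 2↦4}  →  V:7 E:6  edges: 0-q->6 1-q->0 1-p->1 5-q->5 6-p->2 6-p->5
2. fire R1 via {0↦6, 1↦7, 2↦8, 3↦0}  →  V:5 E:5  edges: 1-q->0 1-p->1 5-q->5 6-p->2 6-p->5
3. fire R0 via {0↦2, 1↦5, 2↦6}  →  V:3 E:2  edges: 1-q->0 1-p->1
halt: no rule applies after step 3
NF nodes: {0:C, 1:B, 2:C}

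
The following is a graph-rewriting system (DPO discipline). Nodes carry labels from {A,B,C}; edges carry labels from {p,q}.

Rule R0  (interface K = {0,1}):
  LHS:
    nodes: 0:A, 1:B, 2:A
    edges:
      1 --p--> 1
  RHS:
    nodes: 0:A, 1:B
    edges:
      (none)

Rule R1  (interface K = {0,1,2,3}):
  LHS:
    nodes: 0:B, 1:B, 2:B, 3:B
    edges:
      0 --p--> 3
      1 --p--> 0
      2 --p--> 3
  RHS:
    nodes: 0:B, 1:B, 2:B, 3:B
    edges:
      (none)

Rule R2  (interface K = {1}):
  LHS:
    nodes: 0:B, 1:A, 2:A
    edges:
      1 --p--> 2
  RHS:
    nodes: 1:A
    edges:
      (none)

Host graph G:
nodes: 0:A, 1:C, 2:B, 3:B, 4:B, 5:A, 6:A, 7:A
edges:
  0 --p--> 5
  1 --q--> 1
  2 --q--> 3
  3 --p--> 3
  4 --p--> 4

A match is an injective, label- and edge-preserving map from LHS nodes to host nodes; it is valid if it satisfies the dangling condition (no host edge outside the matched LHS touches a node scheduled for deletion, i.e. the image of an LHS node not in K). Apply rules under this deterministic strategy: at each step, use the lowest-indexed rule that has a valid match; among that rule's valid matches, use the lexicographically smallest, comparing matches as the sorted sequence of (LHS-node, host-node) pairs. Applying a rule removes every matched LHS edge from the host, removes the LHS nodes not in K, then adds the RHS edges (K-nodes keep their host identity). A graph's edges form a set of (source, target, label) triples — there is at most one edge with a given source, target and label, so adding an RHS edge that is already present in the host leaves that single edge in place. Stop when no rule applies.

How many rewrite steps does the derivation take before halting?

[0] host  ⇒  8 nodes, 5 edges  {0-p->5 1-q->1 2-q->3 3-p->3 4-p->4}
[1] R0 @ {0↦0, 1↦3, 2↦6}  ⇒  7 nodes, 4 edges  {0-p->5 1-q->1 2-q->3 4-p->4}
[2] R0 @ {0↦0, 1↦4, 2↦7}  ⇒  6 nodes, 3 edges  {0-p->5 1-q->1 2-q->3}
[3] R2 @ {0↦4, 1↦0, 2↦5}  ⇒  4 nodes, 2 edges  {1-q->1 2-q->3}
halt: no rule applies after step 3

Answer: 3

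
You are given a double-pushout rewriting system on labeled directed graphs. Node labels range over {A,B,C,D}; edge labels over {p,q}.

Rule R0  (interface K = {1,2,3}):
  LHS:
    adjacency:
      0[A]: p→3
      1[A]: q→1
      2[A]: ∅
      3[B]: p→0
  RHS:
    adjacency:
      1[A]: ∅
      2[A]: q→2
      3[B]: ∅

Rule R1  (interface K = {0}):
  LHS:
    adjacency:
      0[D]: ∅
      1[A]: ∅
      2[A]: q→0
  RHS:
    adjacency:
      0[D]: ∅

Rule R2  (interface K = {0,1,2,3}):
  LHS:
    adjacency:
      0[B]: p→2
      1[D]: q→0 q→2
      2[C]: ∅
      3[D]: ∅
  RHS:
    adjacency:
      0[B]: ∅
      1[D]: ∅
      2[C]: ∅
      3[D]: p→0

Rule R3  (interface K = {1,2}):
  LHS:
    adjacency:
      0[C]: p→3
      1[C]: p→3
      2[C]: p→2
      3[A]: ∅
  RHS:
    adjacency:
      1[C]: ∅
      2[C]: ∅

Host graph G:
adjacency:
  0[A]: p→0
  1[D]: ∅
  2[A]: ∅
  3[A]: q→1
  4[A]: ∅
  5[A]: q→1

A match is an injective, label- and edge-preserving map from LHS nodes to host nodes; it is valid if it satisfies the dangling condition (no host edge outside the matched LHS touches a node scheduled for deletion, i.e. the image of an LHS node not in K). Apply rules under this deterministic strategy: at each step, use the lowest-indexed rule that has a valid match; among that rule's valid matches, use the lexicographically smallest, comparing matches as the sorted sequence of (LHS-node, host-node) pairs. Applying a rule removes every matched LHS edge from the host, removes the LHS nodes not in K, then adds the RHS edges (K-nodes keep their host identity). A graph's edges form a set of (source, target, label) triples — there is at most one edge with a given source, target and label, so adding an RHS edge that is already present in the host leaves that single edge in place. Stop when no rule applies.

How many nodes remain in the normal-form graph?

Answer: 2

Derivation:
start.  V:6 E:3  edges: 0-p->0 3-q->1 5-q->1
1. fire R1 via {0↦1, 1↦2, 2↦3}  →  V:4 E:2  edges: 0-p->0 5-q->1
2. fire R1 via {0↦1, 1↦4, 2↦5}  →  V:2 E:1  edges: 0-p->0
normal form: no rule applies after step 2
NF nodes: {0:A, 1:D}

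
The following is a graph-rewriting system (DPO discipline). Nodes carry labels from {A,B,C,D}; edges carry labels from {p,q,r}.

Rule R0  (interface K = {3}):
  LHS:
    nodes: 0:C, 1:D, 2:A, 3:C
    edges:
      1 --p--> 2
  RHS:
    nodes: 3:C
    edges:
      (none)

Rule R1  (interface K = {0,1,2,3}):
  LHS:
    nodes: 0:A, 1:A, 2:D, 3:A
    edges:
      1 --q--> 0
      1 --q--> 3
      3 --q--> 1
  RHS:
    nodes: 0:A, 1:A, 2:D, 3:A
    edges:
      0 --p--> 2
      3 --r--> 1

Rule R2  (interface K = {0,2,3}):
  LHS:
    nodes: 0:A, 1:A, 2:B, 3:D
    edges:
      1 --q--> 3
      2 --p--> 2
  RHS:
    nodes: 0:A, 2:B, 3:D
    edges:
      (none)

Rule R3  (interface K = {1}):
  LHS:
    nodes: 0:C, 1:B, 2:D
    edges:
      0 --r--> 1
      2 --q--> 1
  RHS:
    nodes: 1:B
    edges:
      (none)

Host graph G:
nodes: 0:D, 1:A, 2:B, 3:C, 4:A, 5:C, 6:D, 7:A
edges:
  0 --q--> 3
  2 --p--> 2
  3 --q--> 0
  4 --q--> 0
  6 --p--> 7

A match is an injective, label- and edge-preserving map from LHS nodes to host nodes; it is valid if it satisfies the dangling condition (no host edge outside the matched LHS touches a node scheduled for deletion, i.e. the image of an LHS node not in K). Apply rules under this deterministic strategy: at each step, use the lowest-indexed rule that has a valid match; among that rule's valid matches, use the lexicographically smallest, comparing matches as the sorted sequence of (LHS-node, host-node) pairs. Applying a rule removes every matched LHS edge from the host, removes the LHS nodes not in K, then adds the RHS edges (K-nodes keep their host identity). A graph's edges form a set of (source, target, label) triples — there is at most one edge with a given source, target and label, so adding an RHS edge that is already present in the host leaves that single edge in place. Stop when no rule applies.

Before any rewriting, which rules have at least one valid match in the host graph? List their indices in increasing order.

R0: 1 valid match — {0↦5, 1↦6, 2↦7, 3↦3}
R1: no valid match — LHS pattern not found
R2: 2 valid matches — {0↦1, 1↦4, 2↦2, 3↦0}, {0↦7, 1↦4, 2↦2, 3↦0}
R3: no valid match — LHS pattern not found

Answer: [R0,R2]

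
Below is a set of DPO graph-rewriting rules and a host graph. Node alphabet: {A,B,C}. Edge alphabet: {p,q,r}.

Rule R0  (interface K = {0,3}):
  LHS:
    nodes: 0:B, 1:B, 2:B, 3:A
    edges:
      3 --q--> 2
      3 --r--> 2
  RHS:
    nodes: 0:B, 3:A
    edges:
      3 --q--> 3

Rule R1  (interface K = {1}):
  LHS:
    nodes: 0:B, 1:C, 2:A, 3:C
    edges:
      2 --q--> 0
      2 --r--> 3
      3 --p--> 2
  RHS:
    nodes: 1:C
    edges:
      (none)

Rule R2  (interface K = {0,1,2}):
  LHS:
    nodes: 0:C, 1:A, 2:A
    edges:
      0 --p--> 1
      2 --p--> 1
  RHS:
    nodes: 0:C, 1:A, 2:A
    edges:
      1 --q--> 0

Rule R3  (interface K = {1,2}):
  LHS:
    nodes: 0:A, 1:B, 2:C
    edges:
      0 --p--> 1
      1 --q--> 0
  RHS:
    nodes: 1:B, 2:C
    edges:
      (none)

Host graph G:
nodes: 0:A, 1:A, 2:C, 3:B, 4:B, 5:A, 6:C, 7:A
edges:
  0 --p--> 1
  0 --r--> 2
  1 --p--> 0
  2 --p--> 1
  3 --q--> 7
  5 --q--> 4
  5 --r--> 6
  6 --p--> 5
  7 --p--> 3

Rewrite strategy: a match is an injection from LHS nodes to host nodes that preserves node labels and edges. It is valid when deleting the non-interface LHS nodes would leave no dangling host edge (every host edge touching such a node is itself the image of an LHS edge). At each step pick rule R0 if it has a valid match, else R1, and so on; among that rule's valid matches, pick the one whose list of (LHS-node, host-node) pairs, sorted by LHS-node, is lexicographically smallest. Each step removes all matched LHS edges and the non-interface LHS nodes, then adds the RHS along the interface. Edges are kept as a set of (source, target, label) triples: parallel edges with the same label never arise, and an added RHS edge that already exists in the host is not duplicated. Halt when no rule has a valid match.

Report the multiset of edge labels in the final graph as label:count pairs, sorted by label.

Answer: p:1 q:1 r:1

Steps:
[0] host  ⇒  8 nodes, 9 edges  {0-p->1 0-r->2 1-p->0 2-p->1 3-q->7 5-q->4 5-r->6 6-p->5 7-p->3}
[1] R1 @ {0↦4, 1↦2, 2↦5, 3↦6}  ⇒  5 nodes, 6 edges  {0-p->1 0-r->2 1-p->0 2-p->1 3-q->7 7-p->3}
[2] R2 @ {0↦2, 1↦1, 2↦0}  ⇒  5 nodes, 5 edges  {0-r->2 1-p->0 1-q->2 3-q->7 7-p->3}
[3] R3 @ {0↦7, 1↦3, 2↦2}  ⇒  4 nodes, 3 edges  {0-r->2 1-p->0 1-q->2}
final graph: no rule applies after step 3
NF edges: [(0, 2, 'r'), (1, 0, 'p'), (1, 2, 'q')]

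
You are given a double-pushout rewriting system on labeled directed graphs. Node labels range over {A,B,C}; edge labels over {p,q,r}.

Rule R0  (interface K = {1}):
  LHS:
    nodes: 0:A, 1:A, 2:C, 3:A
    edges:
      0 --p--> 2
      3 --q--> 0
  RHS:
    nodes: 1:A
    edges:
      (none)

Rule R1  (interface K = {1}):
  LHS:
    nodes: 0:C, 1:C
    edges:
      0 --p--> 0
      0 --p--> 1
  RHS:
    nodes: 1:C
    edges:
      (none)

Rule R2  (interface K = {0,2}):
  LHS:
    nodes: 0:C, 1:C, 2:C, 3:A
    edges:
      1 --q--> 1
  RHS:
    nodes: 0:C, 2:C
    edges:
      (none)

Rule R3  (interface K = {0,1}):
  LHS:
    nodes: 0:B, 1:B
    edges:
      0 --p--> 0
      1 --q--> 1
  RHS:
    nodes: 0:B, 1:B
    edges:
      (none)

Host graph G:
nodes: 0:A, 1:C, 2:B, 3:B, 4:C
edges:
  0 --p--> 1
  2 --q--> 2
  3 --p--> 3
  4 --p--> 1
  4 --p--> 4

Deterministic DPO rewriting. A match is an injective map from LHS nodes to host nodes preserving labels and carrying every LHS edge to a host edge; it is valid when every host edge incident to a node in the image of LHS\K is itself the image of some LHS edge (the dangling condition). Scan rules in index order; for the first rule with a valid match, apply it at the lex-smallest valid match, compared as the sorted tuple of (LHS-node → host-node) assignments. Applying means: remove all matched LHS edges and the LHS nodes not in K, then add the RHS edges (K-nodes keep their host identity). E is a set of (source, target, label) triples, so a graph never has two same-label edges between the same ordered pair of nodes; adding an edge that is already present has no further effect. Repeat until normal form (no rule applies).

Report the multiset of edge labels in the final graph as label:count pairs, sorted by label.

start.  V:5 E:5  edges: 0-p->1 2-q->2 3-p->3 4-p->1 4-p->4
1. fire R1 via {0↦4, 1↦1}  →  V:4 E:3  edges: 0-p->1 2-q->2 3-p->3
2. fire R3 via {0↦3, 1↦2}  →  V:4 E:1  edges: 0-p->1
final graph: no rule applies after step 2
NF edges: [(0, 1, 'p')]

Answer: p:1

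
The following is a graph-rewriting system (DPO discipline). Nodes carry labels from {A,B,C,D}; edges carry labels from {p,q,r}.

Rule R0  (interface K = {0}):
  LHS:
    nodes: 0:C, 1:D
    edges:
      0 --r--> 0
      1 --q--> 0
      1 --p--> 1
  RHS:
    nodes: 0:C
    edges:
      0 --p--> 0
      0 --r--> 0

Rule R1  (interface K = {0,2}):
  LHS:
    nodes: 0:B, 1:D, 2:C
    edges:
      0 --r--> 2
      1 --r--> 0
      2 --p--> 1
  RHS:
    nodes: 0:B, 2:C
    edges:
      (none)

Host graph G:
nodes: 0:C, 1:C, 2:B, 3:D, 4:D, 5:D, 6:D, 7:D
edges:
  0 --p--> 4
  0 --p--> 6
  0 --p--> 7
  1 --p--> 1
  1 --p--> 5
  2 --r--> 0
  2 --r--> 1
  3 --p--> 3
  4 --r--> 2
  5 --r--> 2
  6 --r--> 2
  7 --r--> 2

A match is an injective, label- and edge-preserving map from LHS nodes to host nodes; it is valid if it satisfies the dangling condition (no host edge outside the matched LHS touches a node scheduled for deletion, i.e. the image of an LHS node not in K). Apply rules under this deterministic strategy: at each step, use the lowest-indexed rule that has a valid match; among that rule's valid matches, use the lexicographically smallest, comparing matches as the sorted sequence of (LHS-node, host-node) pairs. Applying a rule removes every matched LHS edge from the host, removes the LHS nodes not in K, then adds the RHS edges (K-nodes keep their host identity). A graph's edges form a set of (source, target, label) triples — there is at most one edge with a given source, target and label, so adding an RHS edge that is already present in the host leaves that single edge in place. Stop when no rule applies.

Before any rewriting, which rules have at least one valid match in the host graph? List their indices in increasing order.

Answer: [R1]

Derivation:
R0: no valid match — LHS pattern not found
R1: 4 valid matches — {0↦2, 1↦4, 2↦0}, {0↦2, 1↦5, 2↦1}, {0↦2, 1↦6, 2↦0} (+1 more)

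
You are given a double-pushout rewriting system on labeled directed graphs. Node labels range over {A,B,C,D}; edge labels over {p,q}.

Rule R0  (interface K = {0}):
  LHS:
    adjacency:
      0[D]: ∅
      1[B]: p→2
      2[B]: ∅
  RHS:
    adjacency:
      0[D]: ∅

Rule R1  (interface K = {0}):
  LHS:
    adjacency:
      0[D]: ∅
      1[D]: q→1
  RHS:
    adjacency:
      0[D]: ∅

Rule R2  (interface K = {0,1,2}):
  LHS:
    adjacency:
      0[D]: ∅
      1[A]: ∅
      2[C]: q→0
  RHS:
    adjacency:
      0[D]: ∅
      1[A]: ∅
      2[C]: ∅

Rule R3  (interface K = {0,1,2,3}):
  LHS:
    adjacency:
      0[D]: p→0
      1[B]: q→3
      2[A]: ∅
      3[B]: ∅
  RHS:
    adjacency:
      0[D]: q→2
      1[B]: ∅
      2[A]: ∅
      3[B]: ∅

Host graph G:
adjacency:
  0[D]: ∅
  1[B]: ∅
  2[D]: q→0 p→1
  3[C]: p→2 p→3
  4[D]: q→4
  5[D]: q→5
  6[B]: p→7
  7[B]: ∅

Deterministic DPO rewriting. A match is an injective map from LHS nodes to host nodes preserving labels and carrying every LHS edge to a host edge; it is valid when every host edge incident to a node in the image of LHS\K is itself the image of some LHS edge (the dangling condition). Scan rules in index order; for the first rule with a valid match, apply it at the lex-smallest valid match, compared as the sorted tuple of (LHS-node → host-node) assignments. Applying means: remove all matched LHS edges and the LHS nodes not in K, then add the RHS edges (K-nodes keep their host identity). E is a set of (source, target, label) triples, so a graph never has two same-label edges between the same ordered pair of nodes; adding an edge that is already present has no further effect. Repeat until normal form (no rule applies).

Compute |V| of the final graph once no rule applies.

Answer: 4

Steps:
[0] host  ⇒  8 nodes, 7 edges  {2-q->0 2-p->1 3-p->2 3-p->3 4-q->4 5-q->5 6-p->7}
[1] R0 @ {0↦0, 1↦6, 2↦7}  ⇒  6 nodes, 6 edges  {2-q->0 2-p->1 3-p->2 3-p->3 4-q->4 5-q->5}
[2] R1 @ {0↦0, 1↦4}  ⇒  5 nodes, 5 edges  {2-q->0 2-p->1 3-p->2 3-p->3 5-q->5}
[3] R1 @ {0↦0, 1↦5}  ⇒  4 nodes, 4 edges  {2-q->0 2-p->1 3-p->2 3-p->3}
final graph: no rule applies after step 3
NF nodes: {0:D, 1:B, 2:D, 3:C}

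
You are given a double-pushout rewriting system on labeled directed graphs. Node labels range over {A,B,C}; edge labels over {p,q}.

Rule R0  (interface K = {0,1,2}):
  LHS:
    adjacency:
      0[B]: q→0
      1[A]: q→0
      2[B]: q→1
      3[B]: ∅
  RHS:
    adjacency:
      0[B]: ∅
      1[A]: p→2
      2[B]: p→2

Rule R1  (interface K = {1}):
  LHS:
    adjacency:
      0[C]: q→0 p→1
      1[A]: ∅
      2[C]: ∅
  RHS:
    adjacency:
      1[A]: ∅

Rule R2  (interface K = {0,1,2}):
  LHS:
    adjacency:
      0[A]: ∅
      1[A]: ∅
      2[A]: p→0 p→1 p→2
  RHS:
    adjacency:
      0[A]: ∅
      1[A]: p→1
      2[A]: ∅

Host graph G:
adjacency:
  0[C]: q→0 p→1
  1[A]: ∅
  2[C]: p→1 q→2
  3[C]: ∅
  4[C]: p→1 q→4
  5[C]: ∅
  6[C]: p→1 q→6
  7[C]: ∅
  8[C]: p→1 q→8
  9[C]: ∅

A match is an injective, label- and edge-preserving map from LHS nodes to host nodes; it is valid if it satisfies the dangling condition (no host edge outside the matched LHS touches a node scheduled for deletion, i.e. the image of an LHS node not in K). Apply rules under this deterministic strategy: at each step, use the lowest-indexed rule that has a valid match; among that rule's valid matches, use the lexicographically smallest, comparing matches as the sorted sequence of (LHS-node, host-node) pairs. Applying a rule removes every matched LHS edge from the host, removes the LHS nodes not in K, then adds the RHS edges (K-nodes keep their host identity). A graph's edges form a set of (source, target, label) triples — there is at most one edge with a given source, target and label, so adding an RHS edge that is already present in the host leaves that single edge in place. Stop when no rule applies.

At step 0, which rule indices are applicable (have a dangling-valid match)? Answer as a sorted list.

Answer: [R1]

Derivation:
R0: no valid match — LHS pattern not found
R1: 20 valid matches — {0↦0, 1↦1, 2↦3}, {0↦0, 1↦1, 2↦5}, {0↦0, 1↦1, 2↦7} (+17 more)
R2: no valid match — LHS pattern not found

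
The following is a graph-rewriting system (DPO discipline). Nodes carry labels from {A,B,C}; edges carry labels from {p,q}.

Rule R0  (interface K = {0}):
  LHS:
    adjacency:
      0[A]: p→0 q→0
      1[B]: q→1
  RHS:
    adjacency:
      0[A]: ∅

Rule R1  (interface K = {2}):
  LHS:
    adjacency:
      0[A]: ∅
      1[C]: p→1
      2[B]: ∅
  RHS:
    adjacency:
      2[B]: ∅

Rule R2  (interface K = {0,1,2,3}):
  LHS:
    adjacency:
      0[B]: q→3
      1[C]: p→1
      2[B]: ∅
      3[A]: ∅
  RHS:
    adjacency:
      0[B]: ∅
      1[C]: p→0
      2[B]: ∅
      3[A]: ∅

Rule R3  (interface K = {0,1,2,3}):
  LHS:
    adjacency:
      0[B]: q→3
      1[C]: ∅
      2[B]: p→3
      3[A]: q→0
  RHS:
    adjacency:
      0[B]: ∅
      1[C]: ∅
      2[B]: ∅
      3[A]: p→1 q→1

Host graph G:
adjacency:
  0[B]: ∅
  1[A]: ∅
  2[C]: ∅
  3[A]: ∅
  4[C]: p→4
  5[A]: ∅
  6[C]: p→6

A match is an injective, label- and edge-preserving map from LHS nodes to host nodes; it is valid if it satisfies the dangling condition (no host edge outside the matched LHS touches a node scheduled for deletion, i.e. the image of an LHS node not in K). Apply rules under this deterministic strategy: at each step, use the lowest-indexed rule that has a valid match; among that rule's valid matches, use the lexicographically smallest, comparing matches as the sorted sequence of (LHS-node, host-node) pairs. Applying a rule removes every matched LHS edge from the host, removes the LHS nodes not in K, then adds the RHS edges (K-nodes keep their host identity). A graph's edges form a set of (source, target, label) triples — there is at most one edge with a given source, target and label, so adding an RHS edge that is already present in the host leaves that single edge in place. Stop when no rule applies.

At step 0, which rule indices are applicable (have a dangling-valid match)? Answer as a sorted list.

R0: no valid match — LHS pattern not found
R1: 6 valid matches — {0↦1, 1↦4, 2↦0}, {0↦1, 1↦6, 2↦0}, {0↦3, 1↦4, 2↦0} (+3 more)
R2: no valid match — LHS pattern not found
R3: no valid match — LHS pattern not found

Answer: [R1]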